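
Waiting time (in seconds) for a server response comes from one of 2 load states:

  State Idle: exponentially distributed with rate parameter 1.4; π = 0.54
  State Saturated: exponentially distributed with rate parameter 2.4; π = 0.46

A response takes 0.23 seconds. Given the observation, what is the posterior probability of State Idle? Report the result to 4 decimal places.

P(component k | x) = w_k·f_k(x) / marginal(x), where marginal(x) = Σ_j w_j·f_j(x).
Evaluate each component's likelihood at the observed value:
  p_Idle = 1.4·e^(−1.4·0.23) = 1.4·e^(−0.3220) = 1.01458
  p_Saturated = 2.4·e^(−2.4·0.23) = 2.4·e^(−0.5520) = 1.38191
Unnormalised posteriors:
  w_Idle·p_Idle = 0.54 × 1.01458 = 0.547872
  w_Saturated·p_Saturated = 0.46 × 1.38191 = 0.63568
Normaliser: 0.547872 + 0.63568 = 1.18355
P(State Idle | x) ≈ 0.4629

0.4629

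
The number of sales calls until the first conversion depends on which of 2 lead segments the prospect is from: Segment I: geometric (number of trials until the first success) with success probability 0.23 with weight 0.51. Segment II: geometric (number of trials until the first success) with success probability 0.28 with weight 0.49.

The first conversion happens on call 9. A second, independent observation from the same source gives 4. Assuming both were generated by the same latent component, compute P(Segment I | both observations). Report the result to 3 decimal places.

0.595

Apply Bayes' rule: the posterior for each component is proportional to its prior times its likelihood at x.
Since both observations come from the same component, the likelihood for component k is f_k(x₁)·f_k(x₂).
  p_I = [0.23·(1−0.23)^8 = 0.23·0.123574 = 0.0284219] × [0.105003] = 0.00298438
  p_II = [0.28·(1−0.28)^8 = 0.28·0.0722204 = 0.0202217] × [0.104509] = 0.00211336
Weight by the priors:
  w_I·p_I = 0.51 × 0.00298438 = 0.00152203
  w_II·p_II = 0.49 × 0.00211336 = 0.00103555
Sum: 0.00152203 + 0.00103555 = 0.00255758
P(Segment I | x₁,x₂) = 0.00152203 / 0.00255758 ≈ 0.595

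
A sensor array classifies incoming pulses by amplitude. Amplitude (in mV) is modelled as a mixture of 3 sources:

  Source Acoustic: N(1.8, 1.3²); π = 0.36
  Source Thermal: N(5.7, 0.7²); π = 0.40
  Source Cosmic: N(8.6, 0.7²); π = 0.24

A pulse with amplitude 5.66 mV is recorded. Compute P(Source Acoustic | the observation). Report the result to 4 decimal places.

0.0059

Apply Bayes' rule: the posterior for each component is proportional to its prior times its likelihood at x.
Normal densities:
  p_Acoustic = 0.00373701
  p_Thermal = 0.568988
  p_Cosmic = 8.42044e-05
Weight by the priors:
  π_Acoustic·p_Acoustic = 0.36 × 0.00373701 = 0.00134532
  π_Thermal·p_Thermal = 0.40 × 0.568988 = 0.227595
  π_Cosmic·p_Cosmic = 0.24 × 8.42044e-05 = 2.02091e-05
Normaliser: 0.00134532 + 0.227595 + 2.02091e-05 = 0.228961
Responsibility of Source Acoustic: 0.00134532 / 0.228961 ≈ 0.0059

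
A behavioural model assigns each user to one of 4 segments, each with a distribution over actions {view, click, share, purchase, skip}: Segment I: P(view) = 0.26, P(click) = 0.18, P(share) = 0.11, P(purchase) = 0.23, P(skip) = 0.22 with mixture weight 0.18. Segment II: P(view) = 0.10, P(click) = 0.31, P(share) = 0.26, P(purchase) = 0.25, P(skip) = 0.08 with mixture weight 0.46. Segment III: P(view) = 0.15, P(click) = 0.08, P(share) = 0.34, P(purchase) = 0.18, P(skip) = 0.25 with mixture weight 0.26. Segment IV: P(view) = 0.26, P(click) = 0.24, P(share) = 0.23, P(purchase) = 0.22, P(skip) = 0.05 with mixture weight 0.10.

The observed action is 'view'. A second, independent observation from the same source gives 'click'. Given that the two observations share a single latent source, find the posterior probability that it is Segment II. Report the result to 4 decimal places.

0.4450

Apply Bayes' rule: the posterior for each component is proportional to its prior times its likelihood at x.
Since both observations come from the same component, the likelihood for component k is f_k(x₁)·f_k(x₂).
  L_I = [P(view | comp) = 0.26] × [0.18] = 0.0468
  L_II = [P(view | comp) = 0.10] × [0.31] = 0.031
  L_III = [P(view | comp) = 0.15] × [0.08] = 0.012
  L_IV = [P(view | comp) = 0.26] × [0.24] = 0.0624
Unnormalised posteriors:
  π_I·L_I = 0.18 × 0.0468 = 0.008424
  π_II·L_II = 0.46 × 0.031 = 0.01426
  π_III·L_III = 0.26 × 0.012 = 0.00312
  π_IV·L_IV = 0.10 × 0.0624 = 0.00624
Normaliser: 0.008424 + 0.01426 + 0.00312 + 0.00624 = 0.032044
Responsibility of Segment II: 0.01426 / 0.032044 ≈ 0.4450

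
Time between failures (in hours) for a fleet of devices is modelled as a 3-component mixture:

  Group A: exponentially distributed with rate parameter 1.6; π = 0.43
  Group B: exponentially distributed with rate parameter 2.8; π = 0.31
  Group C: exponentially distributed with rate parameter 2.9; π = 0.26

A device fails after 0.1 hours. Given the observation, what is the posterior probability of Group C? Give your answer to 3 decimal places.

Apply Bayes' rule: the posterior for each component is proportional to its prior times its likelihood at x.
Component likelihoods at x = 0.1 hours:
  L_A = 1.6·e^(−1.6·0.1) = 1.6·e^(−0.1600) = 1.36343
  L_B = 2.8·e^(−2.8·0.1) = 2.8·e^(−0.2800) = 2.11619
  L_C = 2.9·e^(−2.9·0.1) = 2.9·e^(−0.2900) = 2.16996
Unnormalised posteriors:
  P(Z=A)·L_A = 0.43 × 1.36343 = 0.586275
  P(Z=B)·L_B = 0.31 × 2.11619 = 0.65602
  P(Z=C)·L_C = 0.26 × 2.16996 = 0.564191
Evidence: 0.586275 + 0.65602 + 0.564191 = 1.80649
P(Group C | the observation) ≈ 0.312

0.312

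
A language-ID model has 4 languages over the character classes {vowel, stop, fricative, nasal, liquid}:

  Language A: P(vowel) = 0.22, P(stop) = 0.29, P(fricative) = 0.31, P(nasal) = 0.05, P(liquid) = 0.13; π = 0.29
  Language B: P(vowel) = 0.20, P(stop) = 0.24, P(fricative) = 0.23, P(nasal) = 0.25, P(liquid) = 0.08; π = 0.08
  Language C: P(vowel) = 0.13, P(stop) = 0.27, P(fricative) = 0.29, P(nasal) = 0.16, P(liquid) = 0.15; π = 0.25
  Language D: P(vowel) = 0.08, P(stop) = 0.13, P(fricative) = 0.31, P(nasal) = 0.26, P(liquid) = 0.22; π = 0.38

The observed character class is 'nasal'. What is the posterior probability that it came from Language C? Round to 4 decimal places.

0.2308

The responsibility of component k is π_k f_k(x) divided by Σ_j π_j f_j(x).
Categorical probabilities:
  f_A = 0.05
  f_B = 0.25
  f_C = 0.16
  f_D = 0.26
Weight by the priors:
  π_A·f_A = 0.29 × 0.05 = 0.0145
  π_B·f_B = 0.08 × 0.25 = 0.02
  π_C·f_C = 0.25 × 0.16 = 0.04
  π_D·f_D = 0.38 × 0.26 = 0.0988
Sum: 0.0145 + 0.02 + 0.04 + 0.0988 = 0.1733
So the posterior for Language C is 0.04 / 0.1733 ≈ 0.2308.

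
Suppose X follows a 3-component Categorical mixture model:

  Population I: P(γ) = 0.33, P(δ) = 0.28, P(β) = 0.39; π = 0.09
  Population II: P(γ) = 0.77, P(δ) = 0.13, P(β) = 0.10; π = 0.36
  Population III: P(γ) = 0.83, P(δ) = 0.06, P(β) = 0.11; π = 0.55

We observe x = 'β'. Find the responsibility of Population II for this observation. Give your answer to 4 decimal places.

0.2736

Apply Bayes' rule: the posterior for each component is proportional to its prior times its likelihood at x.
Component likelihoods at x = 'β':
  p_I = 0.39
  p_II = 0.1
  p_III = 0.11
Multiply by the mixture weights:
  P(Z=I)·p_I = 0.09 × 0.39 = 0.0351
  P(Z=II)·p_II = 0.36 × 0.1 = 0.036
  P(Z=III)·p_III = 0.55 × 0.11 = 0.0605
Denominator: 0.0351 + 0.036 + 0.0605 = 0.1316
So the posterior for Population II is 0.036 / 0.1316 ≈ 0.2736.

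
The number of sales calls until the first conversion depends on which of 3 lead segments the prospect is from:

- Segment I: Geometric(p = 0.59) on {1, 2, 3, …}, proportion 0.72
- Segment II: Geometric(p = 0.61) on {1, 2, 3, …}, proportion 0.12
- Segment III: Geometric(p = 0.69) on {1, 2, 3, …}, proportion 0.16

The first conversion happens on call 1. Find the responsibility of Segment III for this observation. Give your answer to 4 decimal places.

0.1815

By Bayes' theorem, P(k | x) = w_k f_k(x) / Σ_j w_j f_j(x).
Geometric probabilities:
  f_I = 0.59·(1−0.59)^0 = 0.59·1 = 0.59
  f_II = 0.61·(1−0.61)^0 = 0.61·1 = 0.61
  f_III = 0.69·(1−0.69)^0 = 0.69·1 = 0.69
Prior × likelihood for each component:
  w_I·f_I = 0.72 × 0.59 = 0.4248
  w_II·f_II = 0.12 × 0.61 = 0.0732
  w_III·f_III = 0.16 × 0.69 = 0.1104
Evidence: 0.4248 + 0.0732 + 0.1104 = 0.6084
Responsibility of Segment III: 0.1104 / 0.6084 ≈ 0.1815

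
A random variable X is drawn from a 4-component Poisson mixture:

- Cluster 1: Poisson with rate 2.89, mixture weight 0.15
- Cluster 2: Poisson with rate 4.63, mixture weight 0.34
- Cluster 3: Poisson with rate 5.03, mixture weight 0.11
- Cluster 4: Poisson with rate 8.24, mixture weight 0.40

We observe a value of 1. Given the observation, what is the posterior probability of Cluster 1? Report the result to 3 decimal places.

P(component k | x) = π_k·f_k(x) / marginal(x), where marginal(x) = Σ_j π_j·f_j(x).
Evaluate each component's likelihood at the observed value:
  f_1 = e^(−2.89)·2.89^1/1! = 0.160615
  f_2 = e^(−4.63)·4.63^1/1! = 0.0451645
  f_3 = e^(−5.03)·5.03^1/1! = 0.0328902
  f_4 = e^(−8.24)·8.24^1/1! = 0.00217441
Multiply by the mixture weights:
  π_1·f_1 = 0.15 × 0.160615 = 0.0240923
  π_2·f_2 = 0.34 × 0.0451645 = 0.0153559
  π_3·f_3 = 0.11 × 0.0328902 = 0.00361792
  π_4·f_4 = 0.40 × 0.00217441 = 0.000869762
Evidence: 0.0240923 + 0.0153559 + 0.00361792 + 0.000869762 = 0.0439359
P(Cluster 1 | 1) ≈ 0.548

0.548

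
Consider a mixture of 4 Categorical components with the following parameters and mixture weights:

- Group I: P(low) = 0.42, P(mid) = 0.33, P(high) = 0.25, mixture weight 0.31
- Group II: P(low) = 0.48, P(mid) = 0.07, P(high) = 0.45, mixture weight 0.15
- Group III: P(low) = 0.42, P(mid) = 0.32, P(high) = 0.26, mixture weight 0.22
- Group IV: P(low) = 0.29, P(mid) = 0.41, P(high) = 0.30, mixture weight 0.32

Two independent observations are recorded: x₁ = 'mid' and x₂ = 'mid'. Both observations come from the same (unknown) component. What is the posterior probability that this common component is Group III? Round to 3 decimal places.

0.203

Posterior ∝ prior × likelihood, so P(k | x) ∝ P(Z=k) f_k(x); normalise over all components.
Since both observations come from the same component, the likelihood for component k is f_k(x₁)·f_k(x₂).
  L_I = [0.33] × [0.33] = 0.1089
  L_II = [0.07] × [0.07] = 0.0049
  L_III = [0.32] × [0.32] = 0.1024
  L_IV = [0.41] × [0.41] = 0.1681
Unnormalised posteriors:
  P(Z=I)·L_I = 0.31 × 0.1089 = 0.033759
  P(Z=II)·L_II = 0.15 × 0.0049 = 0.000735
  P(Z=III)·L_III = 0.22 × 0.1024 = 0.022528
  P(Z=IV)·L_IV = 0.32 × 0.1681 = 0.053792
Evidence: 0.033759 + 0.000735 + 0.022528 + 0.053792 = 0.110814
P(Group III | x₁, x₂) ≈ 0.203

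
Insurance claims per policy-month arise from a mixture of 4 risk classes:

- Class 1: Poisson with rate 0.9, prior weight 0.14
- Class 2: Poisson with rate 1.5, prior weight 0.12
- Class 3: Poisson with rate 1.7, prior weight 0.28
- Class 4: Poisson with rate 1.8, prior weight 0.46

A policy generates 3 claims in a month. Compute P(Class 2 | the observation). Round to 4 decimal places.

0.1093

The responsibility of component k is π_k f_k(x) divided by Σ_j π_j f_j(x).
Poisson probabilities:
  f_1 = 0.0493982
  f_2 = 0.125511
  f_3 = 0.149587
  f_4 = 0.160671
Prior × likelihood for each component:
  π_1·f_1 = 0.14 × 0.0493982 = 0.00691575
  π_2·f_2 = 0.12 × 0.125511 = 0.0150613
  π_3·f_3 = 0.28 × 0.149587 = 0.0418845
  π_4·f_4 = 0.46 × 0.160671 = 0.0739084
Marginal: 0.00691575 + 0.0150613 + 0.0418845 + 0.0739084 = 0.13777
P(Class 2 | 3 claims) = 0.0150613 / 0.13777 ≈ 0.1093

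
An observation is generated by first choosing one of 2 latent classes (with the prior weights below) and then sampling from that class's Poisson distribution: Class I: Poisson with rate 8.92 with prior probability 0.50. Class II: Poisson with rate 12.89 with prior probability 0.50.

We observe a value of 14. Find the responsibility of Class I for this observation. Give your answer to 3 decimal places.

0.234

Posterior ∝ prior × likelihood, so P(k | x) ∝ π_k f_k(x); normalise over all components.
Evaluate each component's likelihood at the observed value:
  p_I = e^(−8.92)·8.92^14/14! = 0.0309594
  p_II = e^(−12.89)·12.89^14/14! = 0.101176
Weight by the priors:
  π_I·p_I = 0.50 × 0.0309594 = 0.0154797
  π_II·p_II = 0.50 × 0.101176 = 0.0505879
Marginal: 0.0154797 + 0.0505879 = 0.0660676
Responsibility of Class I: 0.0154797 / 0.0660676 ≈ 0.234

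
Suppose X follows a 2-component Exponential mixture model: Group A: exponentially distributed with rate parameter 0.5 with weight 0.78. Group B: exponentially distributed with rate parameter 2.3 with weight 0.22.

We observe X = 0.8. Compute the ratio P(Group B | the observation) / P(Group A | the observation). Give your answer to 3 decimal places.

The posterior odds equal the prior odds times the likelihood ratio: (π_i/π_j)·(f_i(x)/f_j(x)).
Exponential densities:
  f_A = 0.33516
  f_B = 0.36528
Odds = (0.22/0.78) × (0.36528/0.33516) = 0.282051 × 1.08987 ≈ 0.307

0.307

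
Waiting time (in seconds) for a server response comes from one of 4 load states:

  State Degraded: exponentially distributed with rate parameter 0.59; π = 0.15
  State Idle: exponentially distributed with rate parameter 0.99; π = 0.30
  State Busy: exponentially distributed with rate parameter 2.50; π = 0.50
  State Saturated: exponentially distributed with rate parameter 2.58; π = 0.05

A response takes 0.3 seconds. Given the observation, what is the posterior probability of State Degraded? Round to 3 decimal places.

Posterior ∝ prior × likelihood, so P(k | x) ∝ π_k f_k(x); normalise over all components.
Component likelihoods at x = 0.3 seconds:
  p_Degraded = 0.59·e^(−0.59·0.3) = 0.59·e^(−0.1770) = 0.49429
  p_Idle = 0.99·e^(−0.99·0.3) = 0.99·e^(−0.2970) = 0.735614
  p_Busy = 2.50·e^(−2.50·0.3) = 2.50·e^(−0.7500) = 1.18092
  p_Saturated = 2.58·e^(−2.58·0.3) = 2.58·e^(−0.7740) = 1.1898
Prior × likelihood for each component:
  π_Degraded·p_Degraded = 0.15 × 0.49429 = 0.0741435
  π_Idle·p_Idle = 0.30 × 0.735614 = 0.220684
  π_Busy·p_Busy = 0.50 × 1.18092 = 0.590458
  π_Saturated·p_Saturated = 0.05 × 1.1898 = 0.0594902
Denominator: 0.0741435 + 0.220684 + 0.590458 + 0.0594902 = 0.944776
So the posterior for State Degraded is 0.0741435 / 0.944776 ≈ 0.078.

0.078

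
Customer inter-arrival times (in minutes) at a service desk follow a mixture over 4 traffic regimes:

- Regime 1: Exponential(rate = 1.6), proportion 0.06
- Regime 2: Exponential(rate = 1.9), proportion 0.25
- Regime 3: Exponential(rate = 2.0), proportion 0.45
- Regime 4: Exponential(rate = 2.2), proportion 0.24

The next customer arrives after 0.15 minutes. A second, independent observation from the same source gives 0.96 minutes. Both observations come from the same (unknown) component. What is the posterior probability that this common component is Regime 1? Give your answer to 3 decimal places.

0.060

The responsibility of component k is w_k f_k(x) divided by Σ_j w_j f_j(x).
Since both observations come from the same component, the likelihood for component k is f_k(x₁)·f_k(x₂).
  L_1 = [1.2586] × [0.344385] = 0.433444
  L_2 = [1.42883] × [0.30662] = 0.438107
  L_3 = [1.48164] × [0.293214] = 0.434436
  L_4 = [1.58163] × [0.266191] = 0.421016
Multiply by the mixture weights:
  w_1·L_1 = 0.06 × 0.433444 = 0.0260066
  w_2·L_2 = 0.25 × 0.438107 = 0.109527
  w_3·L_3 = 0.45 × 0.434436 = 0.195496
  w_4·L_4 = 0.24 × 0.421016 = 0.101044
Marginal: 0.0260066 + 0.109527 + 0.195496 + 0.101044 = 0.432074
Responsibility of Regime 1: 0.0260066 / 0.432074 ≈ 0.060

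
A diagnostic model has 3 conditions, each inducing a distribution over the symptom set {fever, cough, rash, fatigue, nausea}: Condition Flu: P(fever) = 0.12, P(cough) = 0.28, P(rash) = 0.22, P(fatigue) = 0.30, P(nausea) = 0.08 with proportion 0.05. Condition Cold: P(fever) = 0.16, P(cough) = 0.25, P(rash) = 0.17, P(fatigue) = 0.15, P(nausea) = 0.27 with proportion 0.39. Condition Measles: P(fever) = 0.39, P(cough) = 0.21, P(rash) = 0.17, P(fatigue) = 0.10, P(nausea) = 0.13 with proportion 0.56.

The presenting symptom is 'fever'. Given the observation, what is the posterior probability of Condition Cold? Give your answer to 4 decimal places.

Apply Bayes' rule: the posterior for each component is proportional to its prior times its likelihood at x.
Component likelihoods at x = 'fever':
  L_Flu = P(fever | comp) = 0.12
  L_Cold = P(fever | comp) = 0.16
  L_Measles = P(fever | comp) = 0.39
Unnormalised posteriors:
  P(Z=Flu)·L_Flu = 0.05 × 0.12 = 0.006
  P(Z=Cold)·L_Cold = 0.39 × 0.16 = 0.0624
  P(Z=Measles)·L_Measles = 0.56 × 0.39 = 0.2184
Marginal: 0.006 + 0.0624 + 0.2184 = 0.2868
P(Condition Cold | 'fever') = 0.0624 / 0.2868 ≈ 0.2176

0.2176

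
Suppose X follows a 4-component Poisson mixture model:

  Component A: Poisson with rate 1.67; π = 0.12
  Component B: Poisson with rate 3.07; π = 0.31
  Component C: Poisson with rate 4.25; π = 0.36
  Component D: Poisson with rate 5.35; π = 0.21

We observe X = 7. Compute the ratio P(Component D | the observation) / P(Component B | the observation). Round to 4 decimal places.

3.3820

The posterior odds equal the prior odds times the likelihood ratio: (π_i/π_j)·(f_i(x)/f_j(x)).
Evaluate each component's likelihood at the observed value:
  L_A = e^(−1.67)·1.67^7/7! = 0.00135305
  L_B = e^(−3.07)·3.07^7/7! = 0.023673
  L_C = e^(−4.25)·4.25^7/7! = 0.0708827
  L_D = e^(−5.35)·5.35^7/7! = 0.118187
Posterior odds = (π_D·L_D) / (π_B·L_B) = (0.21·0.118187) / (0.31·0.023673) = 0.0248193 / 0.00733864 ≈ 3.3820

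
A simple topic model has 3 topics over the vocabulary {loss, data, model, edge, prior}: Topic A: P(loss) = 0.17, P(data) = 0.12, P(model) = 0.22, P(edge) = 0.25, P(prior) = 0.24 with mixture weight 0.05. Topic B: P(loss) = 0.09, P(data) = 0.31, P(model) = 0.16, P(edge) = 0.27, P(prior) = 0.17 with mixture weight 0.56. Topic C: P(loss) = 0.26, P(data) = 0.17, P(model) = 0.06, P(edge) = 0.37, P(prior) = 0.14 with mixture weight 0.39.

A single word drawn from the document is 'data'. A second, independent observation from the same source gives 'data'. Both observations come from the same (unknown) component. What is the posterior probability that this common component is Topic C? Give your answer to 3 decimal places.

0.171

Posterior ∝ prior × likelihood, so P(k | x) ∝ π_k f_k(x); normalise over all components.
Since both observations come from the same component, the likelihood for component k is f_k(x₁)·f_k(x₂).
  p_A = [P(data | comp) = 0.12] × [0.12] = 0.0144
  p_B = [P(data | comp) = 0.31] × [0.31] = 0.0961
  p_C = [P(data | comp) = 0.17] × [0.17] = 0.0289
Multiply by the mixture weights:
  π_A·p_A = 0.05 × 0.0144 = 0.00072
  π_B·p_B = 0.56 × 0.0961 = 0.053816
  π_C·p_C = 0.39 × 0.0289 = 0.011271
Sum: 0.00072 + 0.053816 + 0.011271 = 0.065807
Responsibility of Topic C: 0.011271 / 0.065807 ≈ 0.171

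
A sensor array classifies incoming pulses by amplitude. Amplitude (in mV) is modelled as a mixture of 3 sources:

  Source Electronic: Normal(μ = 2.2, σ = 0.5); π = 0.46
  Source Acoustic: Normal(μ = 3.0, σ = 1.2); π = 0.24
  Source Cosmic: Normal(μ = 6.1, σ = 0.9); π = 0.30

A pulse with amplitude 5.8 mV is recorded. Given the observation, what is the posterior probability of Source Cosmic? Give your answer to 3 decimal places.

0.960

By Bayes' theorem, P(k | x) = π_k f_k(x) / Σ_j π_j f_j(x).
Component likelihoods at x = 5.8 mV:
  L_Electronic = (1/(0.5·√(2π)))·exp(−(5.8−2.2)²/(2·0.5²)) = 0.797885·exp(-25.92000) = 4.41598e-12
  L_Acoustic = (1/(1.2·√(2π)))·exp(−(5.8−3.0)²/(2·1.2²)) = 0.332452·exp(-2.72222) = 0.0218516
  L_Cosmic = (1/(0.9·√(2π)))·exp(−(5.8−6.1)²/(2·0.9²)) = 0.443269·exp(-0.05556) = 0.419315
Prior × likelihood for each component:
  π_Electronic·L_Electronic = 0.46 × 4.41598e-12 = 2.03135e-12
  π_Acoustic·L_Acoustic = 0.24 × 0.0218516 = 0.00524438
  π_Cosmic·L_Cosmic = 0.30 × 0.419315 = 0.125794
Sum: 2.03135e-12 + 0.00524438 + 0.125794 = 0.131039
So the posterior for Source Cosmic is 0.125794 / 0.131039 ≈ 0.960.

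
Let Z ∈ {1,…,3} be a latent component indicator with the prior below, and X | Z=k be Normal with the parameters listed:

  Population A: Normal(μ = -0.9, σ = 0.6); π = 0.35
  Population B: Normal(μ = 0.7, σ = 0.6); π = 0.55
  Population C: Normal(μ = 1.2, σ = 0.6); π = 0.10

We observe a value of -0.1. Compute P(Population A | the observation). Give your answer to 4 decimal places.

0.3791

By Bayes' theorem, P(k | x) = π_k f_k(x) / Σ_j π_j f_j(x).
Normal densities:
  p_A = 0.27335
  p_B = 0.27335
  p_C = 0.0635877
Prior × likelihood for each component:
  π_A·p_A = 0.35 × 0.27335 = 0.0956725
  π_B·p_B = 0.55 × 0.27335 = 0.150343
  π_C·p_C = 0.10 × 0.0635877 = 0.00635877
Marginal: 0.0956725 + 0.150343 + 0.00635877 = 0.252374
P(Population A | x) ≈ 0.3791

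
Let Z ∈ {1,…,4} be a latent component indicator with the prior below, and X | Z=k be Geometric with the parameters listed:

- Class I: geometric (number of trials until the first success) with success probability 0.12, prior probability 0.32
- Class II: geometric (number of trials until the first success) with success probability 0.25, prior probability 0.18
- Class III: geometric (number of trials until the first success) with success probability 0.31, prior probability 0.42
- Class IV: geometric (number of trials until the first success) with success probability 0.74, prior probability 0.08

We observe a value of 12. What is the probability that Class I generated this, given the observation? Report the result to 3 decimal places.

0.697

Posterior ∝ prior × likelihood, so P(k | x) ∝ P(Z=k) f_k(x); normalise over all components.
Component likelihoods at x = 12:
  p_I = 0.12·(1−0.12)^11 = 0.12·0.245081 = 0.0294097
  p_II = 0.25·(1−0.25)^11 = 0.25·0.0422351 = 0.0105588
  p_III = 0.31·(1−0.31)^11 = 0.31·0.0168787 = 0.00523241
  p_IV = 0.74·(1−0.74)^11 = 0.74·3.67034e-07 = 2.71605e-07
Unnormalised posteriors:
  P(Z=I)·p_I = 0.32 × 0.0294097 = 0.0094111
  P(Z=II)·p_II = 0.18 × 0.0105588 = 0.00190058
  P(Z=III)·p_III = 0.42 × 0.00523241 = 0.00219761
  P(Z=IV)·p_IV = 0.08 × 2.71605e-07 = 2.17284e-08
Sum: 0.0094111 + 0.00190058 + 0.00219761 + 2.17284e-08 = 0.0135093
Responsibility of Class I: 0.0094111 / 0.0135093 ≈ 0.697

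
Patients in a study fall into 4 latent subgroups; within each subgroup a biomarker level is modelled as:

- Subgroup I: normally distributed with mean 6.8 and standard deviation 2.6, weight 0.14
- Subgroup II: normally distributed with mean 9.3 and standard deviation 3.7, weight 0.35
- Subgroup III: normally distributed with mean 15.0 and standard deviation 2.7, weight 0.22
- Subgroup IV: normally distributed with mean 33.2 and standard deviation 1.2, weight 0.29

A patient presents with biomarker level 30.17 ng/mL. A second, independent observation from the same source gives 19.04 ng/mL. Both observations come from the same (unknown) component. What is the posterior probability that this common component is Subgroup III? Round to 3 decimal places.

Posterior ∝ prior × likelihood, so P(k | x) ∝ P(Z=k) f_k(x); normalise over all components.
Since both observations come from the same component, the likelihood for component k is f_k(x₁)·f_k(x₂).
  p_I = [(1/(2.6·√(2π)))·exp(−(30.17−6.8)²/(2·2.6²)) = 0.153439·exp(-40.39622) = 4.38613e-19] × [2.36287e-06] = 1.03638e-24
  p_II = [(1/(3.7·√(2π)))·exp(−(30.17−9.3)²/(2·3.7²)) = 0.107822·exp(-15.90785) = 1.33051e-08] × [0.00337243] = 4.48704e-11
  p_III = [(1/(2.7·√(2π)))·exp(−(30.17−15.0)²/(2·2.7²)) = 0.147756·exp(-15.78388) = 2.06394e-08] × [0.0482364] = 9.95569e-10
  p_IV = [(1/(1.2·√(2π)))·exp(−(30.17−33.2)²/(2·1.2²)) = 0.332452·exp(-3.18781) = 0.0137176] × [1.93262e-31] = 2.6511e-33
Weight by the priors:
  P(Z=I)·p_I = 0.14 × 1.03638e-24 = 1.45094e-25
  P(Z=II)·p_II = 0.35 × 4.48704e-11 = 1.57047e-11
  P(Z=III)·p_III = 0.22 × 9.95569e-10 = 2.19025e-10
  P(Z=IV)·p_IV = 0.29 × 2.6511e-33 = 7.6882e-34
Marginal: 1.45094e-25 + 1.57047e-11 + 2.19025e-10 + 7.6882e-34 = 2.3473e-10
P(Subgroup III | x₁, x₂) ≈ 0.933

0.933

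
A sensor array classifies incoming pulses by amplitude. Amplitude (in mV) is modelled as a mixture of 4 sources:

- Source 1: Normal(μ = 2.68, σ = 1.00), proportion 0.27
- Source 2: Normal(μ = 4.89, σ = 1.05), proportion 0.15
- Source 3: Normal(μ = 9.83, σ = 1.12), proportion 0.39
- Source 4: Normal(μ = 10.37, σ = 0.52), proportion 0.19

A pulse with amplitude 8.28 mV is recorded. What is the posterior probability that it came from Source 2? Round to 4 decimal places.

0.0058

The responsibility of component k is P(Z=k) f_k(x) divided by Σ_j P(Z=j) f_j(x).
Evaluate each component's likelihood at the observed value:
  L_1 = 6.18262e-08
  L_2 = 0.00207133
  L_3 = 0.13671
  L_4 = 0.000238267
Prior × likelihood for each component:
  P(Z=1)·L_1 = 0.27 × 6.18262e-08 = 1.66931e-08
  P(Z=2)·L_2 = 0.15 × 0.00207133 = 0.000310699
  P(Z=3)·L_3 = 0.39 × 0.13671 = 0.0533167
  P(Z=4)·L_4 = 0.19 × 0.000238267 = 4.52707e-05
Denominator: 1.66931e-08 + 0.000310699 + 0.0533167 + 4.52707e-05 = 0.0536727
P(Source 2 | data) = 0.000310699 / 0.0536727 ≈ 0.0058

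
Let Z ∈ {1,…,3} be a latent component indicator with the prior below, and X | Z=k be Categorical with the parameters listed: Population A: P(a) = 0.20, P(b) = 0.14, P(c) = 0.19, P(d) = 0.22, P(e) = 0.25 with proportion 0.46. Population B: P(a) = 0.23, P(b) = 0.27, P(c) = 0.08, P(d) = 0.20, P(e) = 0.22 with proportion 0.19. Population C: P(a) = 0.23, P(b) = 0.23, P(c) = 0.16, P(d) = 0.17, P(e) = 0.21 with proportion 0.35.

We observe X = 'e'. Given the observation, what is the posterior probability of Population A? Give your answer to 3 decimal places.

By Bayes' theorem, P(k | x) = π_k f_k(x) / Σ_j π_j f_j(x).
Component likelihoods at x = 'e':
  p_A = 0.25
  p_B = 0.22
  p_C = 0.21
Unnormalised posteriors:
  π_A·p_A = 0.46 × 0.25 = 0.115
  π_B·p_B = 0.19 × 0.22 = 0.0418
  π_C·p_C = 0.35 × 0.21 = 0.0735
Marginal: 0.115 + 0.0418 + 0.0735 = 0.2303
So the posterior for Population A is 0.115 / 0.2303 ≈ 0.499.

0.499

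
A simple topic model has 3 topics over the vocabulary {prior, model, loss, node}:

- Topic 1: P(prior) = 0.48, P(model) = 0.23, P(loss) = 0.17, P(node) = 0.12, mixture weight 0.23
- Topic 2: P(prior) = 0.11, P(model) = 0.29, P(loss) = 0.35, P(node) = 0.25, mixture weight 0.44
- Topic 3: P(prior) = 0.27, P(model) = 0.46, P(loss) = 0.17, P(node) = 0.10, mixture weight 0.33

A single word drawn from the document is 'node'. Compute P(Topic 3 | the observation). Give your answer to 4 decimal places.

0.1934

P(component k | x) = π_k·f_k(x) / marginal(x), where marginal(x) = Σ_j π_j·f_j(x).
Evaluate each component's likelihood at the observed value:
  f_1 = P(node | comp) = 0.12
  f_2 = P(node | comp) = 0.25
  f_3 = P(node | comp) = 0.10
Prior × likelihood for each component:
  π_1·f_1 = 0.23 × 0.12 = 0.0276
  π_2·f_2 = 0.44 × 0.25 = 0.11
  π_3·f_3 = 0.33 × 0.1 = 0.033
Denominator: 0.0276 + 0.11 + 0.033 = 0.1706
P(Topic 3 | 'node') ≈ 0.1934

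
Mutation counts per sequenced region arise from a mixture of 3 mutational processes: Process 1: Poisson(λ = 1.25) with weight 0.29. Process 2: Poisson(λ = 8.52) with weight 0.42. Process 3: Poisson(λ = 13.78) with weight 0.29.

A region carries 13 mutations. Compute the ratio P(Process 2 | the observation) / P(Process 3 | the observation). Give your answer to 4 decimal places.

Posterior odds = (w_i f_i(x)) / (w_j f_j(x)); the normalising sum cancels.
Poisson probabilities:
  L_1 = e^(−1.25)·1.25^13/13! = 8.36916e-10
  L_2 = e^(−8.52)·8.52^13/13! = 0.039925
  L_3 = e^(−13.78)·13.78^13/13! = 0.107493
Odds = (0.42/0.29) × (0.039925/0.107493) = 1.44828 × 0.371419 ≈ 0.5379

0.5379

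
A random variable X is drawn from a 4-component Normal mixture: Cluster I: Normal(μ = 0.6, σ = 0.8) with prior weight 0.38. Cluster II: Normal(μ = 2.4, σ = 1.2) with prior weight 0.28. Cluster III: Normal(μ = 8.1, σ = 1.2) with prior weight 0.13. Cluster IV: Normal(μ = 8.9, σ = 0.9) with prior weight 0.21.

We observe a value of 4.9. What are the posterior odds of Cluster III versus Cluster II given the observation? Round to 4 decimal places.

Since P(k|x) ∝ π_k f_k(x), the posterior odds are π_i f_i(x) / (π_j f_j(x)).
Evaluate each component's likelihood at the observed value:
  p_I = 2.65644e-07
  p_II = 0.0379533
  p_III = 0.00949666
  p_IV = 2.27688e-05
Posterior odds = (π_III·p_III) / (π_II·p_II) = (0.13·0.00949666) / (0.28·0.0379533) = 0.00123457 / 0.0106269 ≈ 0.1162

0.1162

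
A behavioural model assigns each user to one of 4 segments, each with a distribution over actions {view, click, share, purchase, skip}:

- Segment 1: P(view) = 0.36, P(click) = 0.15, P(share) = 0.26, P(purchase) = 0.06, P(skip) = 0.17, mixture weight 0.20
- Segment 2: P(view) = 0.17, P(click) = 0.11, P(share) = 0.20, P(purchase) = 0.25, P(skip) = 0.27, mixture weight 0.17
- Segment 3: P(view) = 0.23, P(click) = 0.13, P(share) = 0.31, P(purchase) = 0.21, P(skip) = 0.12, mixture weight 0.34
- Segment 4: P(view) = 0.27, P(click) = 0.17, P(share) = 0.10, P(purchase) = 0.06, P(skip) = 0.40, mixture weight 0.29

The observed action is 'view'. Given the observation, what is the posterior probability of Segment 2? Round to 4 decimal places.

Posterior ∝ prior × likelihood, so P(k | x) ∝ w_k f_k(x); normalise over all components.
Component likelihoods at x = 'view':
  f_1 = P(view | comp) = 0.36
  f_2 = P(view | comp) = 0.17
  f_3 = P(view | comp) = 0.23
  f_4 = P(view | comp) = 0.27
Prior × likelihood for each component:
  w_1·f_1 = 0.20 × 0.36 = 0.072
  w_2·f_2 = 0.17 × 0.17 = 0.0289
  w_3·f_3 = 0.34 × 0.23 = 0.0782
  w_4·f_4 = 0.29 × 0.27 = 0.0783
Denominator: 0.072 + 0.0289 + 0.0782 + 0.0783 = 0.2574
Responsibility of Segment 2: 0.0289 / 0.2574 ≈ 0.1123

0.1123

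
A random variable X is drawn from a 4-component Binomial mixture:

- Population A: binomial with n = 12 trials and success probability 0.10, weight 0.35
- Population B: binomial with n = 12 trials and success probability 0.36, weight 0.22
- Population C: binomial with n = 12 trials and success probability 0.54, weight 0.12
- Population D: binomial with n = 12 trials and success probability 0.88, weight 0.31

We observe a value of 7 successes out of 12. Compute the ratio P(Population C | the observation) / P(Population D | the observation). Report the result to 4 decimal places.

The posterior odds equal the prior odds times the likelihood ratio: (π_i/π_j)·(f_i(x)/f_j(x)).
Binomial probabilities:
  L_A = 4.67668e-05
  L_B = 0.0666412
  L_C = 0.218409
  L_D = 0.00805397
Posterior odds = (π_C·L_C) / (π_D·L_D) = (0.12·0.218409) / (0.31·0.00805397) = 0.0262091 / 0.00249673 ≈ 10.4974

10.4974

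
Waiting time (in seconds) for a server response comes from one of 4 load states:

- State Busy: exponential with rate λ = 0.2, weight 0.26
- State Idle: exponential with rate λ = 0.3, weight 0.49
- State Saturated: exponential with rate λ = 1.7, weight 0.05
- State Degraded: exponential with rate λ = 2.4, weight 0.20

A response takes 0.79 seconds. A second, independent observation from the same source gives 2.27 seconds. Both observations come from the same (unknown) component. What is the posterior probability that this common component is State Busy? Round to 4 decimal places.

0.2275

P(component k | x) = P(Z=k)·f_k(x) / marginal(x), where marginal(x) = Σ_j P(Z=j)·f_j(x).
Since both observations come from the same component, the likelihood for component k is f_k(x₁)·f_k(x₂).
  L_Busy = [0.2·e^(−0.2·0.79) = 0.2·e^(−0.1580) = 0.17077] × [0.127017] = 0.0216906
  L_Idle = [0.3·e^(−0.3·0.79) = 0.3·e^(−0.2370) = 0.236697] × [0.151833] = 0.0359385
  L_Saturated = [1.7·e^(−1.7·0.79) = 1.7·e^(−1.3430) = 0.443804] × [0.0358514] = 0.015911
  L_Degraded = [2.4·e^(−2.4·0.79) = 2.4·e^(−1.8960) = 0.360403] × [0.0103318] = 0.00372361
Unnormalised posteriors:
  P(Z=Busy)·L_Busy = 0.26 × 0.0216906 = 0.00563956
  P(Z=Idle)·L_Idle = 0.49 × 0.0359385 = 0.0176099
  P(Z=Saturated)·L_Saturated = 0.05 × 0.015911 = 0.000795551
  P(Z=Degraded)·L_Degraded = 0.20 × 0.00372361 = 0.000744721
Denominator: 0.00563956 + 0.0176099 + 0.000795551 + 0.000744721 = 0.0247897
P(State Busy | x₁, x₂) ≈ 0.2275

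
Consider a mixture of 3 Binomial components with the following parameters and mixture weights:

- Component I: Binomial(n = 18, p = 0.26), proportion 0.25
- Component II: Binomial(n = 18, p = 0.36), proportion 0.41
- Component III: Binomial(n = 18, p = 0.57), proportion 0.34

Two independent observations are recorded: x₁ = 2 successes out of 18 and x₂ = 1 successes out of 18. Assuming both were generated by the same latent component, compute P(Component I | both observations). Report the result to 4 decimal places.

P(component k | x) = P(Z=k)·f_k(x) / marginal(x), where marginal(x) = Σ_j P(Z=j)·f_j(x).
Since both observations come from the same component, the likelihood for component k is f_k(x₁)·f_k(x₂).
  f_I = [C(18,2)·0.26^2·0.74^16 = 153·0.0676·0.00808551 = 0.0836268] × [0.0280017] = 0.0023417
  f_II = [C(18,2)·0.36^2·0.64^16 = 153·0.1296·0.000792282 = 0.01571] × [0.00328575] = 5.16191e-05
  f_III = [C(18,2)·0.57^2·0.43^16 = 153·0.3249·1.36614e-06 = 6.79104e-05] × [6.02714e-06] = 4.09305e-10
Multiply by the mixture weights:
  P(Z=I)·f_I = 0.25 × 0.0023417 = 0.000585424
  P(Z=II)·f_II = 0.41 × 5.16191e-05 = 2.11638e-05
  P(Z=III)·f_III = 0.34 × 4.09305e-10 = 1.39164e-10
Evidence: 0.000585424 + 2.11638e-05 + 1.39164e-10 = 0.000606588
P(Component I | x) ≈ 0.9651

0.9651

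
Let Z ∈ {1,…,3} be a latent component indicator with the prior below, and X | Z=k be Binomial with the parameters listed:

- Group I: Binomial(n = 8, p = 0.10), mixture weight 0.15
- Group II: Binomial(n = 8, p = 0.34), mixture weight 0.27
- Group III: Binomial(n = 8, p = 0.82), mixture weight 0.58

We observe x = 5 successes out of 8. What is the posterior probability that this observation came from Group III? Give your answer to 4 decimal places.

Posterior ∝ prior × likelihood, so P(k | x) ∝ π_k f_k(x); normalise over all components.
Evaluate each component's likelihood at the observed value:
  p_I = 0.00040824
  p_II = 0.07315
  p_III = 0.121081
Unnormalised posteriors:
  π_I·p_I = 0.15 × 0.00040824 = 6.1236e-05
  π_II·p_II = 0.27 × 0.07315 = 0.0197505
  π_III·p_III = 0.58 × 0.121081 = 0.0702268
Denominator: 6.1236e-05 + 0.0197505 + 0.0702268 = 0.0900385
Responsibility of Group III: 0.0702268 / 0.0900385 ≈ 0.7800

0.7800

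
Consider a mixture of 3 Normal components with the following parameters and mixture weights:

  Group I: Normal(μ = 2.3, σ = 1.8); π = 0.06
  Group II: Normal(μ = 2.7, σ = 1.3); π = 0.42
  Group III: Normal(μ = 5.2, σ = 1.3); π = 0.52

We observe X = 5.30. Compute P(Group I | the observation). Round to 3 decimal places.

0.018

Apply Bayes' rule: the posterior for each component is proportional to its prior times its likelihood at x.
Component likelihoods at x = 5.30:
  L_I = 0.0552651
  L_II = 0.0415315
  L_III = 0.305972
Unnormalised posteriors:
  π_I·L_I = 0.06 × 0.0552651 = 0.0033159
  π_II·L_II = 0.42 × 0.0415315 = 0.0174432
  π_III·L_III = 0.52 × 0.305972 = 0.159105
Sum: 0.0033159 + 0.0174432 + 0.159105 = 0.179865
P(Group I | 5.30) = 0.0033159 / 0.179865 ≈ 0.018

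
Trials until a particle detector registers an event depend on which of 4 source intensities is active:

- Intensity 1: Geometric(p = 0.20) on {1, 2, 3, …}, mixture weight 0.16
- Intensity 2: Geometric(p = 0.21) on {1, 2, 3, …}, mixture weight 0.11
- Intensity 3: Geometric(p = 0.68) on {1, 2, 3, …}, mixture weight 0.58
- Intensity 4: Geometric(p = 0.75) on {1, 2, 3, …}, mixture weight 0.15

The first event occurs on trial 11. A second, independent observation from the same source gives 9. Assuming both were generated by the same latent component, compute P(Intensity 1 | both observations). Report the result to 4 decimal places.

0.6233

Posterior ∝ prior × likelihood, so P(k | x) ∝ w_k f_k(x); normalise over all components.
Since both observations come from the same component, the likelihood for component k is f_k(x₁)·f_k(x₂).
  p_1 = [0.20·(1−0.20)^10 = 0.20·0.107374 = 0.0214748] × [0.0335544] = 0.000720576
  p_2 = [0.21·(1−0.21)^10 = 0.21·0.0946828 = 0.0198834] × [0.0318593] = 0.00063347
  p_3 = [0.68·(1−0.68)^10 = 0.68·1.1259e-05 = 7.65612e-06] × [7.47668e-05] = 5.72423e-10
  p_4 = [0.75·(1−0.75)^10 = 0.75·9.53674e-07 = 7.15256e-07] × [1.14441e-05] = 8.18545e-12
Multiply by the mixture weights:
  w_1·p_1 = 0.16 × 0.000720576 = 0.000115292
  w_2·p_2 = 0.11 × 0.00063347 = 6.96817e-05
  w_3·p_3 = 0.58 × 5.72423e-10 = 3.32006e-10
  w_4·p_4 = 0.15 × 8.18545e-12 = 1.22782e-12
Denominator: 0.000115292 + 6.96817e-05 + 3.32006e-10 + 1.22782e-12 = 0.000184974
Responsibility of Intensity 1: 0.000115292 / 0.000184974 ≈ 0.6233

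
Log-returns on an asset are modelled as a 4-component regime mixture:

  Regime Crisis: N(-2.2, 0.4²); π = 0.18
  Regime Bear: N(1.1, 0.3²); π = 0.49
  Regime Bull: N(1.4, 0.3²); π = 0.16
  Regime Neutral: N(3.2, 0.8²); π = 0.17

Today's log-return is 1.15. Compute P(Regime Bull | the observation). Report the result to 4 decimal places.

0.1888

By Bayes' theorem, P(k | x) = π_k f_k(x) / Σ_j π_j f_j(x).
Evaluate each component's likelihood at the observed value:
  f_Crisis = (1/(0.4·√(2π)))·exp(−(1.15−-2.2)²/(2·0.4²)) = 0.997356·exp(-35.07031) = 5.86147e-16
  f_Bear = (1/(0.3·√(2π)))·exp(−(1.15−1.1)²/(2·0.3²)) = 1.329808·exp(-0.01389) = 1.31147
  f_Bull = (1/(0.3·√(2π)))·exp(−(1.15−1.4)²/(2·0.3²)) = 1.329808·exp(-0.34722) = 0.939706
  f_Neutral = (1/(0.8·√(2π)))·exp(−(1.15−3.2)²/(2·0.8²)) = 0.498678·exp(-3.28320) = 0.0187044
Unnormalised posteriors:
  π_Crisis·f_Crisis = 0.18 × 5.86147e-16 = 1.05507e-16
  π_Bear·f_Bear = 0.49 × 1.31147 = 0.642618
  π_Bull·f_Bull = 0.16 × 0.939706 = 0.150353
  π_Neutral·f_Neutral = 0.17 × 0.0187044 = 0.00317974
Marginal: 1.05507e-16 + 0.642618 + 0.150353 + 0.00317974 = 0.796151
So the posterior for Regime Bull is 0.150353 / 0.796151 ≈ 0.1888.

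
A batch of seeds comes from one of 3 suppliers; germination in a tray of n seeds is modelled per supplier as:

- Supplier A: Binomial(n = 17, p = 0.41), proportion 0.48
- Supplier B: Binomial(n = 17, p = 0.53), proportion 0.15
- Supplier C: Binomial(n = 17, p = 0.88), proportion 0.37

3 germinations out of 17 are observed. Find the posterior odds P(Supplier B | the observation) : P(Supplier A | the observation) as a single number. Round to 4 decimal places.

Only the two components matter; the odds are (w_i f_i(x)) / (w_j f_j(x)).
Binomial probabilities:
  L_A = C(17,3)·0.41^3·0.59^14 = 680·0.068921·0.000619339 = 0.0290261
  L_B = C(17,3)·0.53^3·0.47^14 = 680·0.148877·2.56667e-05 = 0.0025984
  L_C = C(17,3)·0.88^3·0.12^14 = 680·0.681472·1.28392e-13 = 5.94969e-11
Odds = (0.15/0.48) × (0.0025984/0.0290261) = 0.3125 × 0.0895195 ≈ 0.0280

0.0280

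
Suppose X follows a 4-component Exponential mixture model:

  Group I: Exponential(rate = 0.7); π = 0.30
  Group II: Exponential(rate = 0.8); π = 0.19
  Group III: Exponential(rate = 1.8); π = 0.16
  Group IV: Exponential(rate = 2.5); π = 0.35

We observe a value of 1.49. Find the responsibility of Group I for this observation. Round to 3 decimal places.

0.460

Posterior ∝ prior × likelihood, so P(k | x) ∝ w_k f_k(x); normalise over all components.
Exponential densities:
  p_I = 0.7·e^(−0.7·1.49) = 0.7·e^(−1.0430) = 0.246677
  p_II = 0.8·e^(−0.8·1.49) = 0.8·e^(−1.1920) = 0.242891
  p_III = 1.8·e^(−1.8·1.49) = 1.8·e^(−2.6820) = 0.123167
  p_IV = 2.5·e^(−2.5·1.49) = 2.5·e^(−3.7250) = 0.0602828
Multiply by the mixture weights:
  w_I·p_I = 0.30 × 0.246677 = 0.0740031
  w_II·p_II = 0.19 × 0.242891 = 0.0461492
  w_III·p_III = 0.16 × 0.123167 = 0.0197067
  w_IV·p_IV = 0.35 × 0.0602828 = 0.021099
Marginal: 0.0740031 + 0.0461492 + 0.0197067 + 0.021099 = 0.160958
Responsibility of Group I: 0.0740031 / 0.160958 ≈ 0.460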